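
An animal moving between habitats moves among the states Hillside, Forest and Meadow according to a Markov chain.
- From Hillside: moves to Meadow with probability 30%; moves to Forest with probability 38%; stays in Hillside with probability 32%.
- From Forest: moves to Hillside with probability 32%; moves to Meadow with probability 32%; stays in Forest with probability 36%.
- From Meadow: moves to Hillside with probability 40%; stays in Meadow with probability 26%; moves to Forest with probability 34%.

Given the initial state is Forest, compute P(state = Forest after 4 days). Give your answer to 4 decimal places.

0.3610

Propagate the distribution vector 4 days from Forest.
After 0 days: (0.0000, 1.0000, 0.0000)
After 1 day: (0.3200, 0.3600, 0.3200)
After 2 days: (0.3456, 0.3600, 0.2944)
After 3 days: (0.3436, 0.3610, 0.2954)
After 4 days: (0.3436, 0.3610, 0.2954)
P(in Forest after 4 days) = 0.3610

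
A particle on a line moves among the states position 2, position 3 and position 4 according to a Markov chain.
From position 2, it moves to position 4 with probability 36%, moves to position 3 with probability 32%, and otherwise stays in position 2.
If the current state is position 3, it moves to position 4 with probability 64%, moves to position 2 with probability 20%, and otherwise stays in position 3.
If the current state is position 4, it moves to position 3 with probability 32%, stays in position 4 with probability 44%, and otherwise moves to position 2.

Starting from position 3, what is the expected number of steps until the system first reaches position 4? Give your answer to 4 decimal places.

Let t(s) be the expected number of steps to first reach position 4 from state s, with t(position 4) = 0. Conditioning on the first step:
t(position 2) = 1 + 0.32·t(position 2) + 0.32·t(position 3)
t(position 3) = 1 + 0.2·t(position 2) + 0.16·t(position 3)
Solving: t(position 2) = 2.2871, t(position 3) = 1.7350.
Expected steps from position 3 to position 4: 1.7350.

1.7350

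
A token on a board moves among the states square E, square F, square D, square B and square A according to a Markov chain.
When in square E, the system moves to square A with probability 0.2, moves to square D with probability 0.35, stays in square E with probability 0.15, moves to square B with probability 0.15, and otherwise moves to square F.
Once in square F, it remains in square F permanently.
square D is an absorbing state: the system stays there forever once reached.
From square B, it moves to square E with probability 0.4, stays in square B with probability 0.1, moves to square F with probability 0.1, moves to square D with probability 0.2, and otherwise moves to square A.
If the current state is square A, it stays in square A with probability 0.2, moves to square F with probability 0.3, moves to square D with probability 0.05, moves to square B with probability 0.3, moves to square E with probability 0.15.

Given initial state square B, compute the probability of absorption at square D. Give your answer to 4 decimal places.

0.5792

Let h(s) be the probability of absorption at square D starting from transient state s. Then h(square D) = 1 and h(square F) = 0. By first-step analysis:
h(square E) = 0.15·h(square E) + 0.15·0 + 0.35·1 + 0.15·h(square B) + 0.2·h(square A)
h(square B) = 0.4·h(square E) + 0.1·0 + 0.2·1 + 0.1·h(square B) + 0.2·h(square A)
h(square A) = 0.15·h(square E) + 0.3·0 + 0.05·1 + 0.3·h(square B) + 0.2·h(square A)
Solving: h(square E) = 0.6066, h(square B) = 0.5792, h(square A) = 0.3934.
Starting from square B, the probability is 0.5792.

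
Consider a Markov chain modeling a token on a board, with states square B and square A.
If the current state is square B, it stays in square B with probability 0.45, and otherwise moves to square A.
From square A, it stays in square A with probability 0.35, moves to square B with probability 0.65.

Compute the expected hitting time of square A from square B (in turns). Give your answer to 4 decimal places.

Let t(s) be the expected number of turns to first reach square A from state s, with t(square A) = 0. Conditioning on the first turn:
t(square B) = 1 + 0.45·t(square B)
Solving: t(square B) = 1.8182.
Expected turns from square B to square A: 1.8182.

1.8182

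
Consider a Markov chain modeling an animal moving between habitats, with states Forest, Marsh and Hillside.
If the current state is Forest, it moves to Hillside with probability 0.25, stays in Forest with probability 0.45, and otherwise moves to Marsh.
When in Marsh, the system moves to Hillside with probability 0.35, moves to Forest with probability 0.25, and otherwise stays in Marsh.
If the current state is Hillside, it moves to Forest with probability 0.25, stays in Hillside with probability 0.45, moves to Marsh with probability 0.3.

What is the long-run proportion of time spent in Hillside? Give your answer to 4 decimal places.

0.3542

Let the stationary distribution be π with π = πP and π_1 + π_2 + π_3 = 1.
π_1 = 0.45·π_1 + 0.25·π_2 + 0.25·π_3
π_2 = 0.3·π_1 + 0.4·π_2 + 0.3·π_3
Solving with the normalization constraint gives π = (0.3125, 0.3333, 0.3542).
So the stationary probability of Hillside is 0.3542.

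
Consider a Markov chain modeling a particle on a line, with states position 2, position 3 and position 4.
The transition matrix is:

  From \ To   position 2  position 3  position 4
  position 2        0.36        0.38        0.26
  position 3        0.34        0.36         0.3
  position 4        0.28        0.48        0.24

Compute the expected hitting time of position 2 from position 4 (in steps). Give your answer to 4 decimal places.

3.2710

Let t(s) be the expected number of steps to first reach position 2 from state s, with t(position 2) = 0. Conditioning on the first step:
t(position 3) = 1 + 0.36·t(position 3) + 0.3·t(position 4)
t(position 4) = 1 + 0.48·t(position 3) + 0.24·t(position 4)
Solving: t(position 3) = 3.0958, t(position 4) = 3.2710.
Expected steps from position 4 to position 2: 3.2710.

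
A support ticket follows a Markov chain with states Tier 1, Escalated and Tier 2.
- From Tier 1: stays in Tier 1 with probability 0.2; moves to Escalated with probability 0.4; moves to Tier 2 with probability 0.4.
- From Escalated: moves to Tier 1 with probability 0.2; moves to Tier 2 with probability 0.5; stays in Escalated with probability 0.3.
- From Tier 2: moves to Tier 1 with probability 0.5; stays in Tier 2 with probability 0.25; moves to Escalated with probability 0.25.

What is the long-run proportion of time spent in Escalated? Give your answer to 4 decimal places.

0.3125

Let the stationary distribution be π with π = πP and π_1 + π_2 + π_3 = 1.
π_1 = 0.2·π_1 + 0.2·π_2 + 0.5·π_3
π_2 = 0.4·π_1 + 0.3·π_2 + 0.25·π_3
Solving with the normalization constraint gives π = (0.3125, 0.3125, 0.3750).
So the stationary probability of Escalated is 0.3125.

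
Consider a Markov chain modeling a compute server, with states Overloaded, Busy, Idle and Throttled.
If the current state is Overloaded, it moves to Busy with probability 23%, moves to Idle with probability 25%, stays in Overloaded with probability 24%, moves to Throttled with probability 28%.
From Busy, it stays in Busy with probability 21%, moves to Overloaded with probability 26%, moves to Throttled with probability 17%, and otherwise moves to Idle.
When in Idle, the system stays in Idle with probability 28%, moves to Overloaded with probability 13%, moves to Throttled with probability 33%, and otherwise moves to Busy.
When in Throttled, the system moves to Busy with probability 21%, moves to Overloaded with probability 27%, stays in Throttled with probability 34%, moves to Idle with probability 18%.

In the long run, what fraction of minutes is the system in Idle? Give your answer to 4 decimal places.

Let the stationary distribution be π with π = πP and π_1 + π_2 + π_3 + π_4 = 1.
π_1 = 0.24·π_1 + 0.26·π_2 + 0.13·π_3 + 0.27·π_4
π_2 = 0.23·π_1 + 0.21·π_2 + 0.26·π_3 + 0.21·π_4
π_3 = 0.25·π_1 + 0.36·π_2 + 0.28·π_3 + 0.18·π_4
Solving with the normalization constraint gives π = (0.2242, 0.2276, 0.2630, 0.2852).
So the stationary probability of Idle is 0.2630.

0.2630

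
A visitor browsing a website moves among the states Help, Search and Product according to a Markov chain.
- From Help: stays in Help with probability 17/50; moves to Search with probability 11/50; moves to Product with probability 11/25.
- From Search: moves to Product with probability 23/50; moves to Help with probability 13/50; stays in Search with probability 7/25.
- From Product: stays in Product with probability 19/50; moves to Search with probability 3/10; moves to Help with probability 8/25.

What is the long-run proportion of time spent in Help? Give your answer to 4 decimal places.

0.3100

Let the stationary distribution be π with π = πP and π_1 + π_2 + π_3 = 1.
π_1 = 0.34·π_1 + 0.26·π_2 + 0.32·π_3
π_2 = 0.22·π_1 + 0.28·π_2 + 0.3·π_3
Solving with the normalization constraint gives π = (0.3100, 0.2698, 0.4202).
So the stationary probability of Help is 0.3100.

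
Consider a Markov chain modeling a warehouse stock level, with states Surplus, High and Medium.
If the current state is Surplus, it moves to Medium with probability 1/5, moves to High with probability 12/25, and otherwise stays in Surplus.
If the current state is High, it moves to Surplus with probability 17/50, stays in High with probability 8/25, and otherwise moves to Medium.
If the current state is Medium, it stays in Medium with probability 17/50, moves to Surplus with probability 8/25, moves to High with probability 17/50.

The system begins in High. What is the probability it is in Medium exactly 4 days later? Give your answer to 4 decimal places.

Propagate the distribution vector 4 days from High.
After 0 days: (0.0000, 1.0000, 0.0000)
After 1 day: (0.3400, 0.3200, 0.3400)
After 2 days: (0.3264, 0.3812, 0.2924)
After 3 days: (0.3276, 0.3781, 0.2943)
After 4 days: (0.3276, 0.3783, 0.2941)
P(in Medium after 4 days) = 0.2941

0.2941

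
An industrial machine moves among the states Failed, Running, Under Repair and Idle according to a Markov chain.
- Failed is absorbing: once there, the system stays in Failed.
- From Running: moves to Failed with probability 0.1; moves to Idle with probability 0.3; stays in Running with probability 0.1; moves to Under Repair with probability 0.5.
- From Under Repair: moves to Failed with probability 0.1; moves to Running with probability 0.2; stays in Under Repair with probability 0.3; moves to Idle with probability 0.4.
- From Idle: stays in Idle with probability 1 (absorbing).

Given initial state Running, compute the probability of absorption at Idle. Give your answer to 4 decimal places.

0.7736

Let h(s) be the probability of absorption at Idle starting from transient state s. Then h(Idle) = 1 and h(Failed) = 0. By first-step analysis:
h(Running) = 0.1·0 + 0.1·h(Running) + 0.5·h(Under Repair) + 0.3·1
h(Under Repair) = 0.1·0 + 0.2·h(Running) + 0.3·h(Under Repair) + 0.4·1
Solving: h(Running) = 0.7736, h(Under Repair) = 0.7925.
Starting from Running, the probability is 0.7736.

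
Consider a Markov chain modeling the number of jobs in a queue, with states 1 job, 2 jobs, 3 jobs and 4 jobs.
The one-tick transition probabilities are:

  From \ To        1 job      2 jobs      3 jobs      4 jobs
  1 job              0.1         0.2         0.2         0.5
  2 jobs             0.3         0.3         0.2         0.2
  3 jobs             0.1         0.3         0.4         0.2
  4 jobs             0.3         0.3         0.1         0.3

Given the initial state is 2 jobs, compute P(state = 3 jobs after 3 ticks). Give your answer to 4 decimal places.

0.2130

Propagate the distribution vector 3 ticks from 2 jobs.
After 0 ticks: (0.0000, 1.0000, 0.0000, 0.0000)
After 1 tick: (0.3000, 0.3000, 0.2000, 0.2000)
After 2 ticks: (0.2000, 0.2700, 0.2200, 0.3100)
After 3 ticks: (0.2160, 0.2800, 0.2130, 0.2910)
P(in 3 jobs after 3 ticks) = 0.2130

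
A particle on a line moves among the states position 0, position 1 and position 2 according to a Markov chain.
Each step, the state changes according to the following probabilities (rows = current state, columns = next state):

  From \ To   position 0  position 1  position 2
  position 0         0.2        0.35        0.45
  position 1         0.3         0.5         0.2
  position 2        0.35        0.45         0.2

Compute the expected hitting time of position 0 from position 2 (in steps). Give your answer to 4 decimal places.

3.0645

Let t(s) be the expected number of steps to first reach position 0 from state s, with t(position 0) = 0. Conditioning on the first step:
t(position 1) = 1 + 0.5·t(position 1) + 0.2·t(position 2)
t(position 2) = 1 + 0.45·t(position 1) + 0.2·t(position 2)
Solving: t(position 1) = 3.2258, t(position 2) = 3.0645.
Expected steps from position 2 to position 0: 3.0645.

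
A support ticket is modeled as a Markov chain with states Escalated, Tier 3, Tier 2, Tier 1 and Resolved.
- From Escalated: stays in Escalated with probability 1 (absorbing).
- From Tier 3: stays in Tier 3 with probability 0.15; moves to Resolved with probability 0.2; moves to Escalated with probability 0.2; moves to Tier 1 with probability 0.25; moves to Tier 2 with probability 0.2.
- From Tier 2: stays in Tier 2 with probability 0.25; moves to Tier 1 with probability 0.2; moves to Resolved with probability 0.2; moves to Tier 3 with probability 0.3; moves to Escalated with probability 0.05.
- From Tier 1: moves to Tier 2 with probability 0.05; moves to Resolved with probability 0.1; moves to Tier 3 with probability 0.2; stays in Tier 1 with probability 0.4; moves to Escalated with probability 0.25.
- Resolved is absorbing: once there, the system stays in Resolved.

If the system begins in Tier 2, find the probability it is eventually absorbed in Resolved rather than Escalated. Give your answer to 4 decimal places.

0.5558

Let h(s) be the probability of absorption at Resolved starting from transient state s. Then h(Resolved) = 1 and h(Escalated) = 0. By first-step analysis:
h(Tier 3) = 0.2·0 + 0.15·h(Tier 3) + 0.2·h(Tier 2) + 0.25·h(Tier 1) + 0.2·1
h(Tier 2) = 0.05·0 + 0.3·h(Tier 3) + 0.25·h(Tier 2) + 0.2·h(Tier 1) + 0.2·1
h(Tier 1) = 0.25·0 + 0.2·h(Tier 3) + 0.05·h(Tier 2) + 0.4·h(Tier 1) + 0.1·1
Solving: h(Tier 3) = 0.4753, h(Tier 2) = 0.5558, h(Tier 1) = 0.3714.
Starting from Tier 2, the probability is 0.5558.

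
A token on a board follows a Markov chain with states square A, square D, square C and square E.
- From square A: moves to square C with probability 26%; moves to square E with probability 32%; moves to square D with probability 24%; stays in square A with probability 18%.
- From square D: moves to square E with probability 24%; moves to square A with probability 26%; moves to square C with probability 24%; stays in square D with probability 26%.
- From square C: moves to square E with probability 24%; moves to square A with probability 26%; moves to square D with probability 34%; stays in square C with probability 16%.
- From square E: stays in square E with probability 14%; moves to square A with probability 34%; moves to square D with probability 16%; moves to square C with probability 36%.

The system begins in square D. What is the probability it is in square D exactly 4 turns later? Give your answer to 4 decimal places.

0.2514

Propagate the distribution vector 4 turns from square D.
After 0 turns: (0.0000, 1.0000, 0.0000, 0.0000)
After 1 turn: (0.2600, 0.2600, 0.2400, 0.2400)
After 2 turns: (0.2584, 0.2500, 0.2548, 0.2368)
After 3 turns: (0.2583, 0.2515, 0.2532, 0.2370)
After 4 turns: (0.2583, 0.2514, 0.2533, 0.2370)
P(in square D after 4 turns) = 0.2514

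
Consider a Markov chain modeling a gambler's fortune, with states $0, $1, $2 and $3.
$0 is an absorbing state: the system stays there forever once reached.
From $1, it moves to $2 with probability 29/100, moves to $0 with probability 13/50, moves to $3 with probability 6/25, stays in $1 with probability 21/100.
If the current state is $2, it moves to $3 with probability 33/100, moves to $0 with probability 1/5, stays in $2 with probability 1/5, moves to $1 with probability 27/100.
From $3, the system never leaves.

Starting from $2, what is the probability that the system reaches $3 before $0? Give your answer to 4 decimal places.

0.5879

Let h(s) be the probability of absorption at $3 starting from transient state s. Then h($3) = 1 and h($0) = 0. By first-step analysis:
h($1) = 0.26·0 + 0.21·h($1) + 0.29·h($2) + 0.24·1
h($2) = 0.2·0 + 0.27·h($1) + 0.2·h($2) + 0.33·1
Solving: h($1) = 0.5196, h($2) = 0.5879.
Starting from $2, the probability is 0.5879.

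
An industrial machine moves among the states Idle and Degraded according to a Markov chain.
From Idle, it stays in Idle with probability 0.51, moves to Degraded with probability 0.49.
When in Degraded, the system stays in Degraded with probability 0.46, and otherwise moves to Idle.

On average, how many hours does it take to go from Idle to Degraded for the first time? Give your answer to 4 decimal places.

2.0408

Let t(s) be the expected number of hours to first reach Degraded from state s, with t(Degraded) = 0. Conditioning on the first hour:
t(Idle) = 1 + 0.51·t(Idle)
Solving: t(Idle) = 2.0408.
Expected hours from Idle to Degraded: 2.0408.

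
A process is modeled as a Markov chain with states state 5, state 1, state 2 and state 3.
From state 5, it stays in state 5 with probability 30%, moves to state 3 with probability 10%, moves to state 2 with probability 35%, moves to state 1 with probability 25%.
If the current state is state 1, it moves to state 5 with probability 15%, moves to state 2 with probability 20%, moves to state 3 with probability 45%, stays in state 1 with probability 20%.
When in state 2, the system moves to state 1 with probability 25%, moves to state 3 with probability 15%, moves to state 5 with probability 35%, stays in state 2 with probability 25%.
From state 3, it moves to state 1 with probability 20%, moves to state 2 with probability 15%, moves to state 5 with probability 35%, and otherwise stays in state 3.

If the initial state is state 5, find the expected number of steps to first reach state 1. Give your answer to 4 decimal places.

Let t(s) be the expected number of steps to first reach state 1 from state s, with t(state 1) = 0. Conditioning on the first step:
t(state 5) = 1 + 0.3·t(state 5) + 0.35·t(state 2) + 0.1·t(state 3)
t(state 2) = 1 + 0.35·t(state 5) + 0.25·t(state 2) + 0.15·t(state 3)
t(state 3) = 1 + 0.35·t(state 5) + 0.15·t(state 2) + 0.3·t(state 3)
Solving: t(state 5) = 4.1180, t(state 2) = 4.1296, t(state 3) = 4.3725.
Expected steps from state 5 to state 1: 4.1180.

4.1180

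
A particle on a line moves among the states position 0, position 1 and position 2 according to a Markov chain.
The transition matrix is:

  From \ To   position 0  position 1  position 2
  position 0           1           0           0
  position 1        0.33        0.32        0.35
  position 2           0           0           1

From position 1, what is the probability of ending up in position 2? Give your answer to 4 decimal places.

Let h(s) be the probability of absorption at position 2 starting from transient state s. Then h(position 2) = 1 and h(position 0) = 0. By first-step analysis:
h(position 1) = 0.33·0 + 0.32·h(position 1) + 0.35·1
Solving: h(position 1) = 0.5147.
Starting from position 1, the probability is 0.5147.

0.5147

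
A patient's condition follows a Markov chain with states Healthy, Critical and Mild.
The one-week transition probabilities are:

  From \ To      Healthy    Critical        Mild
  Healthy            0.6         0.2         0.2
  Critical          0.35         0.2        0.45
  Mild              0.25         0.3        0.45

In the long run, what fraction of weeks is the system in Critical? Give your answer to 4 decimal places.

Let the stationary distribution be π with π = πP and π_1 + π_2 + π_3 = 1.
π_1 = 0.6·π_1 + 0.35·π_2 + 0.25·π_3
π_2 = 0.2·π_1 + 0.2·π_2 + 0.3·π_3
Solving with the normalization constraint gives π = (0.4207, 0.2345, 0.3448).
So the stationary probability of Critical is 0.2345.

0.2345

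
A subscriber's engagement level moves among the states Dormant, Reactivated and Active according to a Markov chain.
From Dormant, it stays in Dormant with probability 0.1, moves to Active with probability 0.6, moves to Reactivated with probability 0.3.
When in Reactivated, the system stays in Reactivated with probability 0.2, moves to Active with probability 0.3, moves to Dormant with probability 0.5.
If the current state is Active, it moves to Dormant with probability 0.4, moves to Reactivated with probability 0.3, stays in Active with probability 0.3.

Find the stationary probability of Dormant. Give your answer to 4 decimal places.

0.3287

Let the stationary distribution be π with π = πP and π_1 + π_2 + π_3 = 1.
π_1 = 0.1·π_1 + 0.5·π_2 + 0.4·π_3
π_2 = 0.3·π_1 + 0.2·π_2 + 0.3·π_3
Solving with the normalization constraint gives π = (0.3287, 0.2727, 0.3986).
So the stationary probability of Dormant is 0.3287.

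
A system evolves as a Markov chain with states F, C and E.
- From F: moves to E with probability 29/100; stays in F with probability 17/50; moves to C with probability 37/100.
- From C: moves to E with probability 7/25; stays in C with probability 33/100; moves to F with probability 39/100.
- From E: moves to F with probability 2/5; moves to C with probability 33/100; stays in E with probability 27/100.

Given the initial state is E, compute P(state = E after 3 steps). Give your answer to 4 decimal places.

Propagate the distribution vector 3 steps from E.
After 0 steps: (0.0000, 0.0000, 1.0000)
After 1 step: (0.4000, 0.3300, 0.2700)
After 2 steps: (0.3727, 0.3460, 0.2813)
After 3 steps: (0.3742, 0.3449, 0.2809)
P(in E after 3 steps) = 0.2809

0.2809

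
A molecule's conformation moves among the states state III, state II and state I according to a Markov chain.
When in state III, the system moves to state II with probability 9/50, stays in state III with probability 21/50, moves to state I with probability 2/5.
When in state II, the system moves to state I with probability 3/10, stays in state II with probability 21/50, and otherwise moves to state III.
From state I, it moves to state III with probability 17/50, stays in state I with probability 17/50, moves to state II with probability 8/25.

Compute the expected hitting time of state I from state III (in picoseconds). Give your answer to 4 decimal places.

2.6573

Let t(s) be the expected number of picoseconds to first reach state I from state s, with t(state I) = 0. Conditioning on the first picosecond:
t(state III) = 1 + 0.42·t(state III) + 0.18·t(state II)
t(state II) = 1 + 0.28·t(state III) + 0.42·t(state II)
Solving: t(state III) = 2.6573, t(state II) = 3.0070.
Expected picoseconds from state III to state I: 2.6573.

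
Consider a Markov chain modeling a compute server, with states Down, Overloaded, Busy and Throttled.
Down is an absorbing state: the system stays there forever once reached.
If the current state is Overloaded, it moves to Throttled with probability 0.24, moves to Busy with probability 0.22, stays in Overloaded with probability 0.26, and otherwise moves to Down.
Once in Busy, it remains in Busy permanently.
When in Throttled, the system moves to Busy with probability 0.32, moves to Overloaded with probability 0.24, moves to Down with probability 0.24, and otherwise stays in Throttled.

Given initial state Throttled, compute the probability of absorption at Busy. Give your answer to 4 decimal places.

0.5419

Let h(s) be the probability of absorption at Busy starting from transient state s. Then h(Busy) = 1 and h(Down) = 0. By first-step analysis:
h(Overloaded) = 0.28·0 + 0.26·h(Overloaded) + 0.22·1 + 0.24·h(Throttled)
h(Throttled) = 0.24·0 + 0.24·h(Overloaded) + 0.32·1 + 0.2·h(Throttled)
Solving: h(Overloaded) = 0.4731, h(Throttled) = 0.5419.
Starting from Throttled, the probability is 0.5419.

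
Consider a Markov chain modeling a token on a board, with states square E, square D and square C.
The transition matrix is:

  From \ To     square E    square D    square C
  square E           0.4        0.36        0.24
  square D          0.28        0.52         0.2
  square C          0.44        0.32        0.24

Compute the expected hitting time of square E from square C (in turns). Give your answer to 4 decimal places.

2.6596

Let t(s) be the expected number of turns to first reach square E from state s, with t(square E) = 0. Conditioning on the first turn:
t(square D) = 1 + 0.52·t(square D) + 0.2·t(square C)
t(square C) = 1 + 0.32·t(square D) + 0.24·t(square C)
Solving: t(square D) = 3.1915, t(square C) = 2.6596.
Expected turns from square C to square E: 2.6596.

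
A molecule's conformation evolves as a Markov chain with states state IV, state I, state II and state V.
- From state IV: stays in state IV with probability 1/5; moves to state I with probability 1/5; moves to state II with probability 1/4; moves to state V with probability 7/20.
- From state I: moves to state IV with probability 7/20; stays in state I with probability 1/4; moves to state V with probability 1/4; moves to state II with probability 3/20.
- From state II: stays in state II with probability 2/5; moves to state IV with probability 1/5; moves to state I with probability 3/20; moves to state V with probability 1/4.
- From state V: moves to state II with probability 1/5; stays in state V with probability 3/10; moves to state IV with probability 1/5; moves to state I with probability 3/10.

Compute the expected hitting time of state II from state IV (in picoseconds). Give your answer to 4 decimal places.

Let t(s) be the expected number of picoseconds to first reach state II from state s, with t(state II) = 0. Conditioning on the first picosecond:
t(state IV) = 1 + 0.2·t(state IV) + 0.2·t(state I) + 0.35·t(state V)
t(state I) = 1 + 0.35·t(state IV) + 0.25·t(state I) + 0.25·t(state V)
t(state V) = 1 + 0.2·t(state IV) + 0.3·t(state I) + 0.3·t(state V)
Solving: t(state IV) = 4.7580, t(state I) = 5.2302, t(state V) = 5.0295.
Expected picoseconds from state IV to state II: 4.7580.

4.7580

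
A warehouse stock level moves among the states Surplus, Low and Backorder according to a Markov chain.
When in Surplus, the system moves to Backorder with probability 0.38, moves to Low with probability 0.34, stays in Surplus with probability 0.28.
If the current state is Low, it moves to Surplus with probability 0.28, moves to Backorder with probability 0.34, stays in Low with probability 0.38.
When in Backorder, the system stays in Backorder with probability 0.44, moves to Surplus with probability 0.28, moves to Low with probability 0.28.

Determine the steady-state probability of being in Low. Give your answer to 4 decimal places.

Let the stationary distribution be π with π = πP and π_1 + π_2 + π_3 = 1.
π_1 = 0.28·π_1 + 0.28·π_2 + 0.28·π_3
π_2 = 0.34·π_1 + 0.38·π_2 + 0.28·π_3
Solving with the normalization constraint gives π = (0.2800, 0.3298, 0.3902).
So the stationary probability of Low is 0.3298.

0.3298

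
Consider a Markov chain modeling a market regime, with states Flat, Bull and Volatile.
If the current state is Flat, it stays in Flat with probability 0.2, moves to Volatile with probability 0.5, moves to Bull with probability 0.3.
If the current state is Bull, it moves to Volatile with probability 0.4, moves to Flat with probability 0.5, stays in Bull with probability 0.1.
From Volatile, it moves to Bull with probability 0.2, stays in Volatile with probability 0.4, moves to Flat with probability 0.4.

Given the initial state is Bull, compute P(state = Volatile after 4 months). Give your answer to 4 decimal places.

0.4362

Propagate the distribution vector 4 months from Bull.
After 0 months: (0.0000, 1.0000, 0.0000)
After 1 month: (0.5000, 0.1000, 0.4000)
After 2 months: (0.3100, 0.2400, 0.4500)
After 3 months: (0.3620, 0.2070, 0.4310)
After 4 months: (0.3483, 0.2155, 0.4362)
P(in Volatile after 4 months) = 0.4362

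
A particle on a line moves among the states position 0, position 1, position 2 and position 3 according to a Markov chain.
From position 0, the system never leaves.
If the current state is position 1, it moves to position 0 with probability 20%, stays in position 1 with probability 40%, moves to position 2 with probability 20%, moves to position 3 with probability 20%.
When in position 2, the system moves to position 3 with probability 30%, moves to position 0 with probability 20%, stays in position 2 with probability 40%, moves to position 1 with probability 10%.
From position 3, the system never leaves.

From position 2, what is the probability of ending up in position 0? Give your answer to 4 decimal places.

0.4118

Let h(s) be the probability of absorption at position 0 starting from transient state s. Then h(position 0) = 1 and h(position 3) = 0. By first-step analysis:
h(position 1) = 0.2·1 + 0.4·h(position 1) + 0.2·h(position 2) + 0.2·0
h(position 2) = 0.2·1 + 0.1·h(position 1) + 0.4·h(position 2) + 0.3·0
Solving: h(position 1) = 0.4706, h(position 2) = 0.4118.
Starting from position 2, the probability is 0.4118.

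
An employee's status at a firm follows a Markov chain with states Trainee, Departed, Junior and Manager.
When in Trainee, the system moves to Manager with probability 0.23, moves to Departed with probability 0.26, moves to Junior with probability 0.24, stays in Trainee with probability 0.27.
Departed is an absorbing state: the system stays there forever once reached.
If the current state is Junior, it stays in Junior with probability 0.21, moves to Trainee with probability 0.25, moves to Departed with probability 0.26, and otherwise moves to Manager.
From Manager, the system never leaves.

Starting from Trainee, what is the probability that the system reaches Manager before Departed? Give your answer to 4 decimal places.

Let h(s) be the probability of absorption at Manager starting from transient state s. Then h(Manager) = 1 and h(Departed) = 0. By first-step analysis:
h(Trainee) = 0.27·h(Trainee) + 0.26·0 + 0.24·h(Junior) + 0.23·1
h(Junior) = 0.25·h(Trainee) + 0.26·0 + 0.21·h(Junior) + 0.28·1
Solving: h(Trainee) = 0.4817, h(Junior) = 0.5069.
Starting from Trainee, the probability is 0.4817.

0.4817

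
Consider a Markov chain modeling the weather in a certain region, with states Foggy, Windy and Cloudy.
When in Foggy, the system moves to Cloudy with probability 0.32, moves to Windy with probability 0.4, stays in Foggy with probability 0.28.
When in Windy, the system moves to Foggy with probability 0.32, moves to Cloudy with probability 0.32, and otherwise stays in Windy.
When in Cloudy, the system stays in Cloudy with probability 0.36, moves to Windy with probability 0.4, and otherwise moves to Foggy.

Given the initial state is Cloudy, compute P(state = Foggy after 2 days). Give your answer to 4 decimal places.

0.2816

Sum over the intermediate state after 1 day:
P = P(Cloudy→Foggy)·P(Foggy→Foggy) + P(Cloudy→Windy)·P(Windy→Foggy) + P(Cloudy→Cloudy)·P(Cloudy→Foggy)
  = 0.24×0.28 + 0.4×0.32 + 0.36×0.24
  = 0.0672 + 0.1280 + 0.0864 = 0.2816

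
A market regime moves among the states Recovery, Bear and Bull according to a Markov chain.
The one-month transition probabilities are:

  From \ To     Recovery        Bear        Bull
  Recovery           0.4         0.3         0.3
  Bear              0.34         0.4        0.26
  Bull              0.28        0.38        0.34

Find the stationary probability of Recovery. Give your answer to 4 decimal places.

0.3427

Let the stationary distribution be π with π = πP and π_1 + π_2 + π_3 = 1.
π_1 = 0.4·π_1 + 0.34·π_2 + 0.28·π_3
π_2 = 0.3·π_1 + 0.4·π_2 + 0.38·π_3
Solving with the normalization constraint gives π = (0.3427, 0.3598, 0.2975).
So the stationary probability of Recovery is 0.3427.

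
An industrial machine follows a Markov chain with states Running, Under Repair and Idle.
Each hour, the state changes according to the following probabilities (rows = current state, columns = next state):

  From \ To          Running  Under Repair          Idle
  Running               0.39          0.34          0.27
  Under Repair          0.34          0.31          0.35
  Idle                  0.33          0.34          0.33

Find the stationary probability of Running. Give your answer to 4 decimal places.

Let the stationary distribution be π with π = πP and π_1 + π_2 + π_3 = 1.
π_1 = 0.39·π_1 + 0.34·π_2 + 0.33·π_3
π_2 = 0.34·π_1 + 0.31·π_2 + 0.34·π_3
Solving with the normalization constraint gives π = (0.3546, 0.3301, 0.3153).
So the stationary probability of Running is 0.3546.

0.3546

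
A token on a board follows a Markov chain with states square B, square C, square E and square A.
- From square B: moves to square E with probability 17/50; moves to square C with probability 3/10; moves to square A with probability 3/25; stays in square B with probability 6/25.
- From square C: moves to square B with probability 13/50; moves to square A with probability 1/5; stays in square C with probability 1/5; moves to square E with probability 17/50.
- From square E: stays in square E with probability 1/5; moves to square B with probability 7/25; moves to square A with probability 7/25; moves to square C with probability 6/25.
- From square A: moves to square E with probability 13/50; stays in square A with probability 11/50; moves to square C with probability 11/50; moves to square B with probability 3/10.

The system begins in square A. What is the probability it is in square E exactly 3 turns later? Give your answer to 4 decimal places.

0.2839

Propagate the distribution vector 3 turns from square A.
After 0 turns: (0.0000, 0.0000, 0.0000, 1.0000)
After 1 turn: (0.3000, 0.2200, 0.2600, 0.2200)
After 2 turns: (0.2680, 0.2448, 0.2860, 0.2012)
After 3 turns: (0.2684, 0.2423, 0.2839, 0.2055)
P(in square E after 3 turns) = 0.2839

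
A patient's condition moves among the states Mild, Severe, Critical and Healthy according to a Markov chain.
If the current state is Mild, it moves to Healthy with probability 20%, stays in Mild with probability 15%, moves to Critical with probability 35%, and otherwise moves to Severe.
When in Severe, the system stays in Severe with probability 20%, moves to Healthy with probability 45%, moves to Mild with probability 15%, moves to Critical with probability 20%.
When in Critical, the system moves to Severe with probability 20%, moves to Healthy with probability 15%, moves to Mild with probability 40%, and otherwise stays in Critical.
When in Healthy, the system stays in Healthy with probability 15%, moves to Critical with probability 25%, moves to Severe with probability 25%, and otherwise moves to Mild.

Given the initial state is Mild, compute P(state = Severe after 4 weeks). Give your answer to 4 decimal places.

0.2378

Propagate the distribution vector 4 weeks from Mild.
After 0 weeks: (1.0000, 0.0000, 0.0000, 0.0000)
After 1 week: (0.1500, 0.3000, 0.3500, 0.2000)
After 2 weeks: (0.2775, 0.2250, 0.2500, 0.2475)
After 3 weeks: (0.2620, 0.2401, 0.2665, 0.2314)
After 4 weeks: (0.2629, 0.2378, 0.2642, 0.2351)
P(in Severe after 4 weeks) = 0.2378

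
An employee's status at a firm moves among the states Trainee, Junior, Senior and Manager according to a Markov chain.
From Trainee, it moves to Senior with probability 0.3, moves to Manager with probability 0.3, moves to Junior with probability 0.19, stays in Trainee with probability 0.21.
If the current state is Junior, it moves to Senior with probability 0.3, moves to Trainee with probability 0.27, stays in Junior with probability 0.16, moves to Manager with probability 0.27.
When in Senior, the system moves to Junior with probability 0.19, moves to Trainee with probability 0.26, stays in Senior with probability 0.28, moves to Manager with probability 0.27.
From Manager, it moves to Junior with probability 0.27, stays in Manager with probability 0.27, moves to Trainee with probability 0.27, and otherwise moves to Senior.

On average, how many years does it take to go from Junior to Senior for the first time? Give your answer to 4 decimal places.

Let t(s) be the expected number of years to first reach Senior from state s, with t(Senior) = 0. Conditioning on the first year:
t(Trainee) = 1 + 0.21·t(Trainee) + 0.19·t(Junior) + 0.3·t(Manager)
t(Junior) = 1 + 0.27·t(Trainee) + 0.16·t(Junior) + 0.27·t(Manager)
t(Manager) = 1 + 0.27·t(Trainee) + 0.27·t(Junior) + 0.27·t(Manager)
Solving: t(Trainee) = 3.7227, t(Junior) = 3.7111, t(Manager) = 4.1194.
Expected years from Junior to Senior: 3.7111.

3.7111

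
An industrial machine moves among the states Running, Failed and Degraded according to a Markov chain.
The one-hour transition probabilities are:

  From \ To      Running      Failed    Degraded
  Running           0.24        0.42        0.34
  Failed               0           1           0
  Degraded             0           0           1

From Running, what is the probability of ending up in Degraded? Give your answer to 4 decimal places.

0.4474

Let h(s) be the probability of absorption at Degraded starting from transient state s. Then h(Degraded) = 1 and h(Failed) = 0. By first-step analysis:
h(Running) = 0.24·h(Running) + 0.42·0 + 0.34·1
Solving: h(Running) = 0.4474.
Starting from Running, the probability is 0.4474.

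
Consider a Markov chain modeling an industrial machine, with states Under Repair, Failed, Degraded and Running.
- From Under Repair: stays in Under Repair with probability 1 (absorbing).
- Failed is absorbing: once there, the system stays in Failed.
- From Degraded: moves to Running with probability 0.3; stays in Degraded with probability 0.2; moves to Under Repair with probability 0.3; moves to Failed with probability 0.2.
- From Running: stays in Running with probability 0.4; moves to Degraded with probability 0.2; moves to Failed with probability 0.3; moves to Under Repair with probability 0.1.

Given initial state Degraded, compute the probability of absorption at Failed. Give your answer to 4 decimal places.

Let h(s) be the probability of absorption at Failed starting from transient state s. Then h(Failed) = 1 and h(Under Repair) = 0. By first-step analysis:
h(Degraded) = 0.3·0 + 0.2·1 + 0.2·h(Degraded) + 0.3·h(Running)
h(Running) = 0.1·0 + 0.3·1 + 0.2·h(Degraded) + 0.4·h(Running)
Solving: h(Degraded) = 0.5000, h(Running) = 0.6667.
Starting from Degraded, the probability is 0.5000.

0.5000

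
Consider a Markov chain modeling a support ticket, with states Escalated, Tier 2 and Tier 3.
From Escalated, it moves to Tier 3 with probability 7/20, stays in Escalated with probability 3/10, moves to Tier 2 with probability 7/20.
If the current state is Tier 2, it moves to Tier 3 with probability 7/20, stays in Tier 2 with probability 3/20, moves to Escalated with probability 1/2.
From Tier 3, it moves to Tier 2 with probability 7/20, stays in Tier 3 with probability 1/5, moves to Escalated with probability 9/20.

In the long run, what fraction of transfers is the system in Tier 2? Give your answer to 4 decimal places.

0.2917

Let the stationary distribution be π with π = πP and π_1 + π_2 + π_3 = 1.
π_1 = 0.3·π_1 + 0.5·π_2 + 0.45·π_3
π_2 = 0.35·π_1 + 0.15·π_2 + 0.35·π_3
Solving with the normalization constraint gives π = (0.4040, 0.2917, 0.3043).
So the stationary probability of Tier 2 is 0.2917.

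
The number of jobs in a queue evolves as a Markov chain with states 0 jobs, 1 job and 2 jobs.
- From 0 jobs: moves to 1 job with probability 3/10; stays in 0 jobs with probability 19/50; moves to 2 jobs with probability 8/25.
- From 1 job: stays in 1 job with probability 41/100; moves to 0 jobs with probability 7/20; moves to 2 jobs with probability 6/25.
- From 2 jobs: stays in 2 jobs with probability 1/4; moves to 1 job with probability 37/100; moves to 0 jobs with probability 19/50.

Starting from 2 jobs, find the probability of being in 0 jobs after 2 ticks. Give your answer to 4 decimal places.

Sum over the intermediate state after 1 tick:
P = P(2 jobs→0 jobs)·P(0 jobs→0 jobs) + P(2 jobs→1 job)·P(1 job→0 jobs) + P(2 jobs→2 jobs)·P(2 jobs→0 jobs)
  = 0.38×0.38 + 0.37×0.35 + 0.25×0.38
  = 0.1444 + 0.1295 + 0.0950 = 0.3689

0.3689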